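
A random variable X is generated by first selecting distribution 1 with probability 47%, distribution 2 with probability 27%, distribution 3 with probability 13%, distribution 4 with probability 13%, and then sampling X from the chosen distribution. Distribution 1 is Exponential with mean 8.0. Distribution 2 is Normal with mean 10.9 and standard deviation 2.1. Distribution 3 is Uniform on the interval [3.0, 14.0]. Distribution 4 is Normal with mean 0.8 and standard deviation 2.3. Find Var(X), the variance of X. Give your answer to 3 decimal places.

42.304

Per component, 1: μ=8, E[X²]=128; 2: μ=10.9, E[X²]=123.22; 3: μ=8.5, E[X²]=82.3333; 4: μ=0.8, E[X²]=5.93.
E[X] = 0.47·8 + 0.27·10.9 + 0.13·8.5 + 0.13·0.8 = 7.912.
E[X²] = 0.47·128 + 0.27·123.22 + 0.13·82.3333 + 0.13·5.93 = 104.904.
Var(X) = E[X²] − (E[X])² = 104.904 − 62.5997 = 42.3039.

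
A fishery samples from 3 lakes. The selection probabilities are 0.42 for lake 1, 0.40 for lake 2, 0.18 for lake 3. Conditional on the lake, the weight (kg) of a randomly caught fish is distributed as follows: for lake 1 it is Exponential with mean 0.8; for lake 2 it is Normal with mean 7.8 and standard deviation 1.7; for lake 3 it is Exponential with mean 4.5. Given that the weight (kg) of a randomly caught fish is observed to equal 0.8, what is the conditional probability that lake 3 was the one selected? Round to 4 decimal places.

Likelihoods f(0.8 | ·): 1: 0.459849; 2: 4.88344e-05; 3: 0.186029.
Posterior ∝ prior × likelihood. Numerator for 3: 0.18·0.186029 = 0.0334851.
Normalizing constant: 0.42·0.459849 + 0.4·4.88344e-05 + 0.18·0.186029 = 0.226641.
P(3 | observation) = 0.0334851 / 0.226641 = 0.147745.

0.1477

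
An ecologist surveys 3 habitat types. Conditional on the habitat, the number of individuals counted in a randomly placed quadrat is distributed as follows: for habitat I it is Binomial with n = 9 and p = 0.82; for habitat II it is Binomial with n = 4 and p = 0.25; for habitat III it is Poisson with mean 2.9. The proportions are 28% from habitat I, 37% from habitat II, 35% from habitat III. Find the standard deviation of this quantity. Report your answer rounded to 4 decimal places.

Per component, I: μ=7.38, E[X²]=55.7928; II: μ=1, E[X²]=1.75; III: μ=2.9, E[X²]=11.31.
E[X] = 0.28·7.38 + 0.37·1 + 0.35·2.9 = 3.4514.
E[X²] = 0.28·55.7928 + 0.37·1.75 + 0.35·11.31 = 20.228.
Var(X) = E[X²] − (E[X])² = 20.228 − 11.9122 = 8.31582.
SD(X) = √8.31582 = 2.88372.

2.8837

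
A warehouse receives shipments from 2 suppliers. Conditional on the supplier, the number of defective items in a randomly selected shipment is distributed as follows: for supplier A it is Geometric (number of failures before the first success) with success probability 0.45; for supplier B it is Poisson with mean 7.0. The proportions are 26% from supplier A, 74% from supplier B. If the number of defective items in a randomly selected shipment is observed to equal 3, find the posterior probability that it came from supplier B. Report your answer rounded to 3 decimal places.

Likelihoods P(X=3 | ·): A: 0.0748688; B: 0.0521293.
Posterior ∝ prior × likelihood. Numerator for B: 0.74·0.0521293 = 0.0385756.
Normalizing constant: 0.26·0.0748688 + 0.74·0.0521293 = 0.0580415.
P(B | observation) = 0.0385756 / 0.0580415 = 0.664622.

0.665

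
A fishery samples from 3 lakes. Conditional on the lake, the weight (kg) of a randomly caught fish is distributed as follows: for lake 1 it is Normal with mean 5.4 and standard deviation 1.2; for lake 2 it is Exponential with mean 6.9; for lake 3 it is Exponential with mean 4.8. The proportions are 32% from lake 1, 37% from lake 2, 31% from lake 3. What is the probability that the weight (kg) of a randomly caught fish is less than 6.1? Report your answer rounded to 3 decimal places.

0.671

Conditional on each lake, P(X < 6.1): 1: 0.720166; 2: 0.586897; 3: 0.719402.
By total probability, P(X < 6.1) = 0.32·0.720166 + 0.37·0.586897 + 0.31·0.719402 = 0.67062.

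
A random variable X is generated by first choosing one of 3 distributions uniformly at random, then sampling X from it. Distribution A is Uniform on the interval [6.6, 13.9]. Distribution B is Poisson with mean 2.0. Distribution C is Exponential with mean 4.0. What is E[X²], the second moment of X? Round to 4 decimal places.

49.1678

For each component E[X²] = Var + (mean)², giving A: 109.503; B: 6; C: 32.
Overall E[X²] = 0.333333·109.503 + 0.333333·6 + 0.333333·32 = 49.1678.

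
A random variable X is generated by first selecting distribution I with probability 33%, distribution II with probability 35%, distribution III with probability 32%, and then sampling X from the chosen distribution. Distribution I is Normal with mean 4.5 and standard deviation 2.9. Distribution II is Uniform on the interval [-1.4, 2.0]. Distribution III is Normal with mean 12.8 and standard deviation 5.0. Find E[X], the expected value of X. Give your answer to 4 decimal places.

Component means — I: 4.5; II: 0.3; III: 12.8.
E[X] = 0.33·4.5 + 0.35·0.3 + 0.32·12.8 = 5.686.

5.6860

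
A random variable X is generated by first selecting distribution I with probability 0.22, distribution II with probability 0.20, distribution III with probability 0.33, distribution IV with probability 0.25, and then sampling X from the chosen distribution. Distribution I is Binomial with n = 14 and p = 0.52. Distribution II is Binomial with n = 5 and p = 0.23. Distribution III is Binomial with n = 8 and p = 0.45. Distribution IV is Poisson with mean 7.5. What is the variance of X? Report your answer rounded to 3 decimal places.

9.781

Per component, I: μ=7.28, E[X²]=56.4928; II: μ=1.15, E[X²]=2.208; III: μ=3.6, E[X²]=14.94; IV: μ=7.5, E[X²]=63.75.
E[X] = 0.22·7.28 + 0.2·1.15 + 0.33·3.6 + 0.25·7.5 = 4.8946.
E[X²] = 0.22·56.4928 + 0.2·2.208 + 0.33·14.94 + 0.25·63.75 = 33.7377.
Var(X) = E[X²] − (E[X])² = 33.7377 − 23.9571 = 9.78061.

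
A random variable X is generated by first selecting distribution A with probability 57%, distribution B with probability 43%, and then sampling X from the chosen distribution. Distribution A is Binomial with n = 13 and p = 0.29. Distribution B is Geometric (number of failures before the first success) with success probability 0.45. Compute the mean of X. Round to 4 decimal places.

Component means — A: 3.77; B: 1.22222.
E[X] = 0.57·3.77 + 0.43·1.22222 = 2.67446.

2.6745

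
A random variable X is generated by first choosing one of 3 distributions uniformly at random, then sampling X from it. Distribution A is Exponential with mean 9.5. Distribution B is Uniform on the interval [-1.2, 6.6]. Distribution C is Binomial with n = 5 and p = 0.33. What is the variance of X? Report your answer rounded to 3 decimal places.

44.249

Per component, A: μ=9.5, E[X²]=180.5; B: μ=2.7, E[X²]=12.36; C: μ=1.65, E[X²]=3.828.
E[X] = 0.333333·9.5 + 0.333333·2.7 + 0.333333·1.65 = 4.61667.
E[X²] = 0.333333·180.5 + 0.333333·12.36 + 0.333333·3.828 = 65.5627.
Var(X) = E[X²] − (E[X])² = 65.5627 − 21.3136 = 44.2491.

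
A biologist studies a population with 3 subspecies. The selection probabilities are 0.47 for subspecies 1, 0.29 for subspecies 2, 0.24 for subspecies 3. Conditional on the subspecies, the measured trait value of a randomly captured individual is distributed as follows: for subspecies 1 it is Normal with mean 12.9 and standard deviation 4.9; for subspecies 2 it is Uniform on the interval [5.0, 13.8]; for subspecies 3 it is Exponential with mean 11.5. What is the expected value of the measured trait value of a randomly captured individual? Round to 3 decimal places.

11.549

Component means — 1: 12.9; 2: 9.4; 3: 11.5.
E[X] = 0.47·12.9 + 0.29·9.4 + 0.24·11.5 = 11.549.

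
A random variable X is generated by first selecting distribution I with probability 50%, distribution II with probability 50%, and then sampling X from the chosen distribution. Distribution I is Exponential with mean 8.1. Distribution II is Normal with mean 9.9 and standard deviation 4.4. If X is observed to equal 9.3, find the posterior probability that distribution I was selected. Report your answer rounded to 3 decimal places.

Likelihoods f(9.3 | ·): I: 0.0391634; II: 0.0898296.
Posterior ∝ prior × likelihood. Numerator for I: 0.5·0.0391634 = 0.0195817.
Normalizing constant: 0.5·0.0391634 + 0.5·0.0898296 = 0.0644965.
P(I | observation) = 0.0195817 / 0.0644965 = 0.303609.

0.304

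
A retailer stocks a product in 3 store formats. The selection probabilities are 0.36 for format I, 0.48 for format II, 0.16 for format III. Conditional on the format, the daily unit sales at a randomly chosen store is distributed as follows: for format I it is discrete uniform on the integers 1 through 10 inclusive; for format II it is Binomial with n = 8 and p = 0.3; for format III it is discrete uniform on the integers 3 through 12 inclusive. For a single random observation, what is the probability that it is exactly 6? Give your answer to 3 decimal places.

Conditional on each format, P(X = 6): I: 0.1; II: 0.0100019; III: 0.1.
By total probability, P(X = 6) = 0.36·0.1 + 0.48·0.0100019 + 0.16·0.1 = 0.0568009.

0.057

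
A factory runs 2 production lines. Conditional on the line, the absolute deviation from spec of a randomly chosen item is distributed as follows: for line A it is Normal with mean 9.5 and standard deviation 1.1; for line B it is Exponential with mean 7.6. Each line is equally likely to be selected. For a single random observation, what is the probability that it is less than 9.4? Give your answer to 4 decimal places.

0.5867

Conditional on each line, P(X < 9.4): A: 0.463782; B: 0.7097.
By total probability, P(X < 9.4) = 0.5·0.463782 + 0.5·0.7097 = 0.586741.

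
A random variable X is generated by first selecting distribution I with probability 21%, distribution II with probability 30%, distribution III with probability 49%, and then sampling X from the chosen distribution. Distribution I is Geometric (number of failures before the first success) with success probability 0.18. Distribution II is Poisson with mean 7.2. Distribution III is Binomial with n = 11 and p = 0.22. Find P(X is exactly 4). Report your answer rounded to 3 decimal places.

Conditional on each component, P(X = 4): I: 0.0813819; II: 0.0835985; III: 0.13579.
By total probability, P(X = 4) = 0.21·0.0813819 + 0.3·0.0835985 + 0.49·0.13579 = 0.108707.

0.109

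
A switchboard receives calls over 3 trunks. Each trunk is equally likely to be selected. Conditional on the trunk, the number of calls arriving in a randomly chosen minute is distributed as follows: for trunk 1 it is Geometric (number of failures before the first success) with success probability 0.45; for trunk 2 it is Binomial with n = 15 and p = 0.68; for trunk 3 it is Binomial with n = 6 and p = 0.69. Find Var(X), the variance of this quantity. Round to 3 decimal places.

Per component, 1: μ=1.22222, E[X²]=4.20988; 2: μ=10.2, E[X²]=107.304; 3: μ=4.14, E[X²]=18.423.
E[X] = 0.333333·1.22222 + 0.333333·10.2 + 0.333333·4.14 = 5.18741.
E[X²] = 0.333333·4.20988 + 0.333333·107.304 + 0.333333·18.423 = 43.3123.
Var(X) = E[X²] − (E[X])² = 43.3123 − 26.9092 = 16.4031.

16.403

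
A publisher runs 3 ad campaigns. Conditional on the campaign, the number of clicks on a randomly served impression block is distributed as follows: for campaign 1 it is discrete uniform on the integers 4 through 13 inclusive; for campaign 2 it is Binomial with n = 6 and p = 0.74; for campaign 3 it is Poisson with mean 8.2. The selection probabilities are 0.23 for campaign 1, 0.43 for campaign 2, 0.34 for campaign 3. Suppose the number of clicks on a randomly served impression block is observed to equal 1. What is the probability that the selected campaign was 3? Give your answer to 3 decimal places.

Likelihoods P(X=1 | ·): 1: 0; 2: 0.00527533; 3: 0.00225216.
Posterior ∝ prior × likelihood. Numerator for 3: 0.34·0.00225216 = 0.000765734.
Normalizing constant: 0.23·0 + 0.43·0.00527533 + 0.34·0.00225216 = 0.00303413.
P(3 | observation) = 0.000765734 / 0.00303413 = 0.252374.

0.252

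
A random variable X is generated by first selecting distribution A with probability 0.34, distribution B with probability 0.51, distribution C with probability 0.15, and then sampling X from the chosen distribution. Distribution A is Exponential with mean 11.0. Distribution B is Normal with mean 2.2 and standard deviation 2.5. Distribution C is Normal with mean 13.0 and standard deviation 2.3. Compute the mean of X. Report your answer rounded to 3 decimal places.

Component means — A: 11; B: 2.2; C: 13.
E[X] = 0.34·11 + 0.51·2.2 + 0.15·13 = 6.812.

6.812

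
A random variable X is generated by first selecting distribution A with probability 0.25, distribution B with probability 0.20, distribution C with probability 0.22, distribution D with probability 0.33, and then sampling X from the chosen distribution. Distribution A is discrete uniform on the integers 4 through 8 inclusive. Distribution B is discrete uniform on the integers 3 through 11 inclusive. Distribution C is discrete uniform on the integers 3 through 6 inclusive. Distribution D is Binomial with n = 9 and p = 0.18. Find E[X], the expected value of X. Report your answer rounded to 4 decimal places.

Component means — A: 6; B: 7; C: 4.5; D: 1.62.
E[X] = 0.25·6 + 0.2·7 + 0.22·4.5 + 0.33·1.62 = 4.4246.

4.4246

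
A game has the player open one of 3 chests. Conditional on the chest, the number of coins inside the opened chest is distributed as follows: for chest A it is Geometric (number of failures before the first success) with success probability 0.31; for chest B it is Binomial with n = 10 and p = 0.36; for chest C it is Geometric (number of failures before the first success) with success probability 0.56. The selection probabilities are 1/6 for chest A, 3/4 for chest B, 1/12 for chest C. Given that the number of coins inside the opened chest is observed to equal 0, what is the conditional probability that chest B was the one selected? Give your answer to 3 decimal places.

0.081

Likelihoods P(X=0 | ·): A: 0.31; B: 0.0115292; C: 0.56.
Posterior ∝ prior × likelihood. Numerator for B: 0.75·0.0115292 = 0.00864691.
Normalizing constant: 0.166667·0.31 + 0.75·0.0115292 + 0.0833333·0.56 = 0.10698.
P(B | observation) = 0.00864691 / 0.10698 = 0.0808272.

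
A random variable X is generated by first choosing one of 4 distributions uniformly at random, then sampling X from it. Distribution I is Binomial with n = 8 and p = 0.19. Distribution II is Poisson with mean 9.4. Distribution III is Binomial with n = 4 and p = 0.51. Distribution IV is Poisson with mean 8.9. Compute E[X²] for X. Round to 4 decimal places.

48.6432

For each component E[X²] = Var + (mean)², giving I: 3.5416; II: 97.76; III: 5.1612; IV: 88.11.
Overall E[X²] = 0.25·3.5416 + 0.25·97.76 + 0.25·5.1612 + 0.25·88.11 = 48.6432.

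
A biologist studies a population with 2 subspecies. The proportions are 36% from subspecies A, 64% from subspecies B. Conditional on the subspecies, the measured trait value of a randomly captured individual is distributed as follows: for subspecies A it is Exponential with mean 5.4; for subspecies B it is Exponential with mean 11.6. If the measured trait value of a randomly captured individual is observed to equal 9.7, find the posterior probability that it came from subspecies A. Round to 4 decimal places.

Likelihoods f(9.7 | ·): A: 0.0307245; B: 0.0373579.
Posterior ∝ prior × likelihood. Numerator for A: 0.36·0.0307245 = 0.0110608.
Normalizing constant: 0.36·0.0307245 + 0.64·0.0373579 = 0.0349698.
P(A | observation) = 0.0110608 / 0.0349698 = 0.316296.

0.3163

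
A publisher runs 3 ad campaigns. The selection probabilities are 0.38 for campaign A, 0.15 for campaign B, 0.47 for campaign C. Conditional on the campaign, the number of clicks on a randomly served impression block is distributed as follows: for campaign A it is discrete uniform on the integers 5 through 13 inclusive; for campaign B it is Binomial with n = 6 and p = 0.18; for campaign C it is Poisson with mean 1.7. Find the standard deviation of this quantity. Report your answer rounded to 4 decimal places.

4.0725

Per component, A: μ=9, E[X²]=87.6667; B: μ=1.08, E[X²]=2.052; C: μ=1.7, E[X²]=4.59.
E[X] = 0.38·9 + 0.15·1.08 + 0.47·1.7 = 4.381.
E[X²] = 0.38·87.6667 + 0.15·2.052 + 0.47·4.59 = 35.7784.
Var(X) = E[X²] − (E[X])² = 35.7784 − 19.1932 = 16.5853.
SD(X) = √16.5853 = 4.0725.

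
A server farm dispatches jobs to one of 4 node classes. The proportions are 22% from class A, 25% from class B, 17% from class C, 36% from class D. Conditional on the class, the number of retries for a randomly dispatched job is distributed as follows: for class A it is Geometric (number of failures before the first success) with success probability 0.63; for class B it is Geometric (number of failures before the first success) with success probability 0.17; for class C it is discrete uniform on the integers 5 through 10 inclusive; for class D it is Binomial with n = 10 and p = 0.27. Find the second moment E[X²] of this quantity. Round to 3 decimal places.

26.813

For each component E[X²] = Var + (mean)², giving A: 1.27715; B: 52.5571; C: 59.1667; D: 9.261.
Overall E[X²] = 0.22·1.27715 + 0.25·52.5571 + 0.17·59.1667 + 0.36·9.261 = 26.8125.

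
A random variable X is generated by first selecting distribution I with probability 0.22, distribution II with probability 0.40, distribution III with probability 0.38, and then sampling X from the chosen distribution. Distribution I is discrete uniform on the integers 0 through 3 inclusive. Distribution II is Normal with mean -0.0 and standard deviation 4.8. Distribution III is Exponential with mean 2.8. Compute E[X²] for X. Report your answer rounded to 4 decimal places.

15.9444

For each component E[X²] = Var + (mean)², giving I: 3.5; II: 23.04; III: 15.68.
Overall E[X²] = 0.22·3.5 + 0.4·23.04 + 0.38·15.68 = 15.9444.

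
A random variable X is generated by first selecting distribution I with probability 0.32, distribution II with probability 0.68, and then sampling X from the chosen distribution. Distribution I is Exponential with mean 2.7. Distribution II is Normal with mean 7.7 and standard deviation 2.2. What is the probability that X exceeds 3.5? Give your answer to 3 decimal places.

0.748

Conditional on each component, P(X > 3.5): I: 0.273543; II: 0.971875.
By total probability, P(X > 3.5) = 0.32·0.273543 + 0.68·0.971875 = 0.748409.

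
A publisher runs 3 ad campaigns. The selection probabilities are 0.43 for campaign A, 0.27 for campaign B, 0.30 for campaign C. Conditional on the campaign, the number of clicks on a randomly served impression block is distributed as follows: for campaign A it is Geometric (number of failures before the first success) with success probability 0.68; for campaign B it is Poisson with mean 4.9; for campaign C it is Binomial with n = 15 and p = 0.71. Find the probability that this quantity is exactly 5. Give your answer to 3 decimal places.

0.049

Conditional on each campaign, P(X = 5): A: 0.0022817; B: 0.17529; C: 0.00227943.
By total probability, P(X = 5) = 0.43·0.0022817 + 0.27·0.17529 + 0.3·0.00227943 = 0.0489932.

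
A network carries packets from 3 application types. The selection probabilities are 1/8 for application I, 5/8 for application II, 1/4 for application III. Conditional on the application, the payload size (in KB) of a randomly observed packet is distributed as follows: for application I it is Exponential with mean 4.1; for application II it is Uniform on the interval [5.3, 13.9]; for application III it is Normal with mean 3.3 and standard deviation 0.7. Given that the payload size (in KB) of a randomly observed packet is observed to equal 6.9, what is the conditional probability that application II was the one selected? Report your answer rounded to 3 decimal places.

Likelihoods f(6.9 | ·): I: 0.0453242; II: 0.116279; III: 1.02917e-06.
Posterior ∝ prior × likelihood. Numerator for II: 0.625·0.116279 = 0.0726744.
Normalizing constant: 0.125·0.0453242 + 0.625·0.116279 + 0.25·1.02917e-06 = 0.0783402.
P(II | observation) = 0.0726744 / 0.0783402 = 0.927677.

0.928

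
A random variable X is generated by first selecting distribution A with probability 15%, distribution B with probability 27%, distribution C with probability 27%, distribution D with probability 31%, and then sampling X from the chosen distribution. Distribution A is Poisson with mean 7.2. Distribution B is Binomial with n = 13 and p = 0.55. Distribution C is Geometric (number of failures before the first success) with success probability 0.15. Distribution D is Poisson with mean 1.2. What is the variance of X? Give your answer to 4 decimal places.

Per component, A: μ=7.2, E[X²]=59.04; B: μ=7.15, E[X²]=54.34; C: μ=5.66667, E[X²]=69.8889; D: μ=1.2, E[X²]=2.64.
E[X] = 0.15·7.2 + 0.27·7.15 + 0.27·5.66667 + 0.31·1.2 = 4.9125.
E[X²] = 0.15·59.04 + 0.27·54.34 + 0.27·69.8889 + 0.31·2.64 = 43.2162.
Var(X) = E[X²] − (E[X])² = 43.2162 − 24.1327 = 19.0835.

19.0835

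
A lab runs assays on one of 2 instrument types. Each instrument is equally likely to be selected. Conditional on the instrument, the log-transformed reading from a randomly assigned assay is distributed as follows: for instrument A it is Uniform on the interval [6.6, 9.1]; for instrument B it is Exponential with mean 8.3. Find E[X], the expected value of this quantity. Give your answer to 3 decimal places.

8.075

Component means — A: 7.85; B: 8.3.
E[X] = 0.5·7.85 + 0.5·8.3 = 8.075.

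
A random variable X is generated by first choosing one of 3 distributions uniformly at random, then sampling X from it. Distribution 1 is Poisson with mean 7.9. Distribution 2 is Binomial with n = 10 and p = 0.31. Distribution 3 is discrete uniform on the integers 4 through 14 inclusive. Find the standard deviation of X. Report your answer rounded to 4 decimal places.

3.6389

Per component, 1: μ=7.9, E[X²]=70.31; 2: μ=3.1, E[X²]=11.749; 3: μ=9, E[X²]=91.
E[X] = 0.333333·7.9 + 0.333333·3.1 + 0.333333·9 = 6.66667.
E[X²] = 0.333333·70.31 + 0.333333·11.749 + 0.333333·91 = 57.6863.
Var(X) = E[X²] − (E[X])² = 57.6863 − 44.4444 = 13.2419.
SD(X) = √13.2419 = 3.63894.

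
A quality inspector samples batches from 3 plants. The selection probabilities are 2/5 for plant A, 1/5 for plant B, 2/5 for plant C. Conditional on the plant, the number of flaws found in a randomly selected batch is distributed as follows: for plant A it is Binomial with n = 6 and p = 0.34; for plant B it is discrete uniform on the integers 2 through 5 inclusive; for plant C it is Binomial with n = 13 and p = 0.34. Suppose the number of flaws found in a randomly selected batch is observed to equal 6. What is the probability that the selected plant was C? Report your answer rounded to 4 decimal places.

Likelihoods P(X=6 | ·): A: 0.0015448; B: 0; C: 0.14461.
Posterior ∝ prior × likelihood. Numerator for C: 0.4·0.14461 = 0.057844.
Normalizing constant: 0.4·0.0015448 + 0.2·0 + 0.4·0.14461 = 0.0584619.
P(C | observation) = 0.057844 / 0.0584619 = 0.98943.

0.9894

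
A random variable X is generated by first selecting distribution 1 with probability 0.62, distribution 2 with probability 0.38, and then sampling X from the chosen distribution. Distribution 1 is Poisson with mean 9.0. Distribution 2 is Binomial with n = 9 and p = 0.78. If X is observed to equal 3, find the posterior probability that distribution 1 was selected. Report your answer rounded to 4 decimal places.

0.8441

Likelihoods P(X=3 | ·): 1: 0.0149943; 2: 0.00451959.
Posterior ∝ prior × likelihood. Numerator for 1: 0.62·0.0149943 = 0.00929646.
Normalizing constant: 0.62·0.0149943 + 0.38·0.00451959 = 0.0110139.
P(1 | observation) = 0.00929646 / 0.0110139 = 0.844066.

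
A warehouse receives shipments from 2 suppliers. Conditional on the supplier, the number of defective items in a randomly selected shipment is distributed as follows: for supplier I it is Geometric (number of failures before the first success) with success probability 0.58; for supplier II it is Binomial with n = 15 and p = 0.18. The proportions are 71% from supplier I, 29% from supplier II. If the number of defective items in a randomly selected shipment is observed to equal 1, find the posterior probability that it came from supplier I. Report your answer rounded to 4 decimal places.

0.7804

Likelihoods P(X=1 | ·): I: 0.2436; II: 0.167787.
Posterior ∝ prior × likelihood. Numerator for I: 0.71·0.2436 = 0.172956.
Normalizing constant: 0.71·0.2436 + 0.29·0.167787 = 0.221614.
P(I | observation) = 0.172956 / 0.221614 = 0.780437.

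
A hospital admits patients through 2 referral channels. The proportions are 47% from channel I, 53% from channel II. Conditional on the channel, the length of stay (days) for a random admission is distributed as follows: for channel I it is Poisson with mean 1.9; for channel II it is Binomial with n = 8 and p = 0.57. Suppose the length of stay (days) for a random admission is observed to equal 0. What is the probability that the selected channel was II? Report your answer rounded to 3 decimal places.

Likelihoods P(X=0 | ·): I: 0.149569; II: 0.00116882.
Posterior ∝ prior × likelihood. Numerator for II: 0.53·0.00116882 = 0.000619475.
Normalizing constant: 0.47·0.149569 + 0.53·0.00116882 = 0.0709167.
P(II | observation) = 0.000619475 / 0.0709167 = 0.00873524.

0.009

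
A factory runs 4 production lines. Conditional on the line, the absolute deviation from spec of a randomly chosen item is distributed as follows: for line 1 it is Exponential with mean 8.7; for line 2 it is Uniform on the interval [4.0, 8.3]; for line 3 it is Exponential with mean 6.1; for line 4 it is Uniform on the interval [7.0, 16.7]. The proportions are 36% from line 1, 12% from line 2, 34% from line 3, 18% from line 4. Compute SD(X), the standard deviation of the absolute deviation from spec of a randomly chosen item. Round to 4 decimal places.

6.7803

Per component, 1: μ=8.7, E[X²]=151.38; 2: μ=6.15, E[X²]=39.3633; 3: μ=6.1, E[X²]=74.42; 4: μ=11.85, E[X²]=148.263.
E[X] = 0.36·8.7 + 0.12·6.15 + 0.34·6.1 + 0.18·11.85 = 8.077.
E[X²] = 0.36·151.38 + 0.12·39.3633 + 0.34·74.42 + 0.18·148.263 = 111.211.
Var(X) = E[X²] − (E[X])² = 111.211 − 65.2379 = 45.9727.
SD(X) = √45.9727 = 6.78031.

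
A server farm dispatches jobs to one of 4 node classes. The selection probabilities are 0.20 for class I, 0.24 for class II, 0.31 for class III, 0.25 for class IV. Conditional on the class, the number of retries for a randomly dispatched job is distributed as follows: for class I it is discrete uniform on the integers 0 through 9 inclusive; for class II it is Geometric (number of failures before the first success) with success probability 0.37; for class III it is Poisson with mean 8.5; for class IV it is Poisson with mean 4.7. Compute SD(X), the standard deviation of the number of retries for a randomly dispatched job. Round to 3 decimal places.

Per component, I: μ=4.5, E[X²]=28.5; II: μ=1.7027, E[X²]=7.5011; III: μ=8.5, E[X²]=80.75; IV: μ=4.7, E[X²]=26.79.
E[X] = 0.2·4.5 + 0.24·1.7027 + 0.31·8.5 + 0.25·4.7 = 5.11865.
E[X²] = 0.2·28.5 + 0.24·7.5011 + 0.31·80.75 + 0.25·26.79 = 39.2303.
Var(X) = E[X²] − (E[X])² = 39.2303 − 26.2006 = 13.0297.
SD(X) = √13.0297 = 3.60967.

3.610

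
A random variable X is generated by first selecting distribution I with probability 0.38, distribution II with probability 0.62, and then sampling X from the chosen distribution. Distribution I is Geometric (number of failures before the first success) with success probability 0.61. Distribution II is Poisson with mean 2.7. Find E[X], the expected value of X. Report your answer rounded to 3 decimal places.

1.917

Component means — I: 0.639344; II: 2.7.
E[X] = 0.38·0.639344 + 0.62·2.7 = 1.91695.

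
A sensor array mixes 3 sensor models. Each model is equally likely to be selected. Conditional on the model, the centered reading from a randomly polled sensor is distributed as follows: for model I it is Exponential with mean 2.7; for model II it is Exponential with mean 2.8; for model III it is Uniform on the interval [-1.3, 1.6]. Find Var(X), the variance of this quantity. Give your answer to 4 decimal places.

6.7808

Per component, I: μ=2.7, E[X²]=14.58; II: μ=2.8, E[X²]=15.68; III: μ=0.15, E[X²]=0.723333.
E[X] = 0.333333·2.7 + 0.333333·2.8 + 0.333333·0.15 = 1.88333.
E[X²] = 0.333333·14.58 + 0.333333·15.68 + 0.333333·0.723333 = 10.3278.
Var(X) = E[X²] − (E[X])² = 10.3278 − 3.54694 = 6.78083.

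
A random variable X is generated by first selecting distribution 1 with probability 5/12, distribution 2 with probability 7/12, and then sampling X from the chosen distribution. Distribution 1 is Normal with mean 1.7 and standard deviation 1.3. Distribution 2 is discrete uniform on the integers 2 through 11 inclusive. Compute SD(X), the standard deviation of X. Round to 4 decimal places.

3.3342

Per component, 1: μ=1.7, E[X²]=4.58; 2: μ=6.5, E[X²]=50.5.
E[X] = 0.416667·1.7 + 0.583333·6.5 = 4.5.
E[X²] = 0.416667·4.58 + 0.583333·50.5 = 31.3667.
Var(X) = E[X²] − (E[X])² = 31.3667 − 20.25 = 11.1167.
SD(X) = √11.1167 = 3.33417.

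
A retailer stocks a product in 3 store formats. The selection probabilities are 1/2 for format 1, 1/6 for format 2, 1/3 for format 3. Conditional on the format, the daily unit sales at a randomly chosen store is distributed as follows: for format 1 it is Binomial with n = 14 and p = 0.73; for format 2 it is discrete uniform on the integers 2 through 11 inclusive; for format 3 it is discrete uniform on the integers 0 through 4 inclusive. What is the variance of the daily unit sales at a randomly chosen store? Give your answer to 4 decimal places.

16.9610

Per component, 1: μ=10.22, E[X²]=107.208; 2: μ=6.5, E[X²]=50.5; 3: μ=2, E[X²]=6.
E[X] = 0.5·10.22 + 0.166667·6.5 + 0.333333·2 = 6.86.
E[X²] = 0.5·107.208 + 0.166667·50.5 + 0.333333·6 = 64.0206.
Var(X) = E[X²] − (E[X])² = 64.0206 − 47.0596 = 16.961.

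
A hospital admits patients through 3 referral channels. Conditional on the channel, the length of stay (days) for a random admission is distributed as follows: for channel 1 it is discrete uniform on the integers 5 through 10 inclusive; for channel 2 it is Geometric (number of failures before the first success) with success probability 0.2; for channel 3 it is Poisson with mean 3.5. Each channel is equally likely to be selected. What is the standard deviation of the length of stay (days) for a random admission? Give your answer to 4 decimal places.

Per component, 1: μ=7.5, E[X²]=59.1667; 2: μ=4, E[X²]=36; 3: μ=3.5, E[X²]=15.75.
E[X] = 0.333333·7.5 + 0.333333·4 + 0.333333·3.5 = 5.
E[X²] = 0.333333·59.1667 + 0.333333·36 + 0.333333·15.75 = 36.9722.
Var(X) = E[X²] − (E[X])² = 36.9722 − 25 = 11.9722.
SD(X) = √11.9722 = 3.46009.

3.4601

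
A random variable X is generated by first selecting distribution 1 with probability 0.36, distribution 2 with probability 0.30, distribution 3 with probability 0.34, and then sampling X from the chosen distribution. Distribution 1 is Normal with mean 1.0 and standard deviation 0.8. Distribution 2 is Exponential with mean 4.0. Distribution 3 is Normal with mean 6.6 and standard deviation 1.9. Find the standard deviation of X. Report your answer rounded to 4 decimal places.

3.4290

Per component, 1: μ=1, E[X²]=1.64; 2: μ=4, E[X²]=32; 3: μ=6.6, E[X²]=47.17.
E[X] = 0.36·1 + 0.3·4 + 0.34·6.6 = 3.804.
E[X²] = 0.36·1.64 + 0.3·32 + 0.34·47.17 = 26.2282.
Var(X) = E[X²] − (E[X])² = 26.2282 − 14.4704 = 11.7578.
SD(X) = √11.7578 = 3.42896.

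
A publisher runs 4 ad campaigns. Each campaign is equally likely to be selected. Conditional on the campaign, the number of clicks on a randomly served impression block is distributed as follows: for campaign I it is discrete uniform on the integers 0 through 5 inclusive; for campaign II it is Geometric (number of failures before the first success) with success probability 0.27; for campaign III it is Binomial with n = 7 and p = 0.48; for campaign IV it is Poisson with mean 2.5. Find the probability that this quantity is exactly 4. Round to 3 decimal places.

Conditional on each campaign, P(X = 4): I: 0.166667; II: 0.0766753; III: 0.261242; IV: 0.133602.
By total probability, P(X = 4) = 0.25·0.166667 + 0.25·0.0766753 + 0.25·0.261242 + 0.25·0.133602 = 0.159546.

0.160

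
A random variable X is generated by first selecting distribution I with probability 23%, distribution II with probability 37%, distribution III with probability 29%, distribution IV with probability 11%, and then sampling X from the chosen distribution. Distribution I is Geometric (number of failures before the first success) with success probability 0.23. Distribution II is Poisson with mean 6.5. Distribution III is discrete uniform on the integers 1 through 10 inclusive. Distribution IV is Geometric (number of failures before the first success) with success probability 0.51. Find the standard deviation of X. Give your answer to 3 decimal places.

Per component, I: μ=3.34783, E[X²]=25.7637; II: μ=6.5, E[X²]=48.75; III: μ=5.5, E[X²]=38.5; IV: μ=0.960784, E[X²]=2.807.
E[X] = 0.23·3.34783 + 0.37·6.5 + 0.29·5.5 + 0.11·0.960784 = 4.87569.
E[X²] = 0.23·25.7637 + 0.37·48.75 + 0.29·38.5 + 0.11·2.807 = 35.4369.
Var(X) = E[X²] − (E[X])² = 35.4369 − 23.7723 = 11.6646.
SD(X) = √11.6646 = 3.41535.

3.415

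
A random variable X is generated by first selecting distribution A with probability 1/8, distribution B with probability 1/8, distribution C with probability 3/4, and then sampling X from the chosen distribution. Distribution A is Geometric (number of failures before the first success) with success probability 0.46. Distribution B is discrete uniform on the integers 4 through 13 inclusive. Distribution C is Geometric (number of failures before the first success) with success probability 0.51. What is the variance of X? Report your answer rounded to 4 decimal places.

Per component, A: μ=1.17391, E[X²]=3.93006; B: μ=8.5, E[X²]=80.5; C: μ=0.960784, E[X²]=2.807.
E[X] = 0.125·1.17391 + 0.125·8.5 + 0.75·0.960784 = 1.92983.
E[X²] = 0.125·3.93006 + 0.125·80.5 + 0.75·2.807 = 12.659.
Var(X) = E[X²] − (E[X])² = 12.659 − 3.72423 = 8.93477.

8.9348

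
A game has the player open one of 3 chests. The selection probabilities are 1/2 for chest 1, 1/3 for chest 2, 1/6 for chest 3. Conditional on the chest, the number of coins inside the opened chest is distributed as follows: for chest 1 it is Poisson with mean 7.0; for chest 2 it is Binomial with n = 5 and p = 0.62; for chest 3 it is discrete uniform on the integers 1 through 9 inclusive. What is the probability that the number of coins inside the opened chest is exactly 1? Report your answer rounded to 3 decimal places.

0.043

Conditional on each chest, P(X = 1): 1: 0.00638317; 2: 0.0646392; 3: 0.111111.
By total probability, P(X = 1) = 0.5·0.00638317 + 0.333333·0.0646392 + 0.166667·0.111111 = 0.0432565.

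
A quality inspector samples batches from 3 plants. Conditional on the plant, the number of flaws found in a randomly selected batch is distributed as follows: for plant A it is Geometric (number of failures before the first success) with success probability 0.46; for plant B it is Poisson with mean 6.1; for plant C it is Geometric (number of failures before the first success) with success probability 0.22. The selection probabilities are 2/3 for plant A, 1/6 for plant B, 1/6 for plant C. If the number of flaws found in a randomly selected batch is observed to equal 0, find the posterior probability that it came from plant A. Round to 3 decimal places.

0.892

Likelihoods P(X=0 | ·): A: 0.46; B: 0.00224287; C: 0.22.
Posterior ∝ prior × likelihood. Numerator for A: 0.666667·0.46 = 0.306667.
Normalizing constant: 0.666667·0.46 + 0.166667·0.00224287 + 0.166667·0.22 = 0.343707.
P(A | observation) = 0.306667 / 0.343707 = 0.892232.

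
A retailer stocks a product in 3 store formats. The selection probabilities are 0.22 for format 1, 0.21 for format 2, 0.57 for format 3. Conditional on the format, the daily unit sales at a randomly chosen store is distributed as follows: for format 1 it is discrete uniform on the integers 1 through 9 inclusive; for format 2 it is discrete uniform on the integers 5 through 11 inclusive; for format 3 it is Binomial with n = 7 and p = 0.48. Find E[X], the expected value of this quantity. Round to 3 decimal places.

4.695

Component means — 1: 5; 2: 8; 3: 3.36.
E[X] = 0.22·5 + 0.21·8 + 0.57·3.36 = 4.6952.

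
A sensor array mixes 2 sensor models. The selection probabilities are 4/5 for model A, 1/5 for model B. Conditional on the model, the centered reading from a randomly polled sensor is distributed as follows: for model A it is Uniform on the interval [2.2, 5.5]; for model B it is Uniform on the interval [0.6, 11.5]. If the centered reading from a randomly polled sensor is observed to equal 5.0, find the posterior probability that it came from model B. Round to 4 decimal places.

Likelihoods f(5.0 | ·): A: 0.30303; B: 0.0917431.
Posterior ∝ prior × likelihood. Numerator for B: 0.2·0.0917431 = 0.0183486.
Normalizing constant: 0.8·0.30303 + 0.2·0.0917431 = 0.260773.
P(B | observation) = 0.0183486 / 0.260773 = 0.0703625.

0.0704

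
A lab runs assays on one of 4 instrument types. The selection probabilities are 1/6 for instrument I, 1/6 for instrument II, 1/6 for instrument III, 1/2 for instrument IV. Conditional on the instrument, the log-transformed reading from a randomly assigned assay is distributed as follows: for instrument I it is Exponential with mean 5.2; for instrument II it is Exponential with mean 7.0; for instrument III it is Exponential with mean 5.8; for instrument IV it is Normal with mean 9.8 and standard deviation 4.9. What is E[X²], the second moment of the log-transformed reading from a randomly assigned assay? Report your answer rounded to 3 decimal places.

96.585

For each component E[X²] = Var + (mean)², giving I: 54.08; II: 98; III: 67.28; IV: 120.05.
Overall E[X²] = 0.166667·54.08 + 0.166667·98 + 0.166667·67.28 + 0.5·120.05 = 96.585.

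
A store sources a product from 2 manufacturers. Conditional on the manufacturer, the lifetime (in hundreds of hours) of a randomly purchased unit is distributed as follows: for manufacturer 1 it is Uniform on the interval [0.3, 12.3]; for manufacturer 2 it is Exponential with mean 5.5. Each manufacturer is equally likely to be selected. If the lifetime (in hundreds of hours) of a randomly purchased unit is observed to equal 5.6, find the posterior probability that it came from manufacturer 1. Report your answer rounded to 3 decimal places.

Likelihoods f(5.6 | ·): 1: 0.0833333; 2: 0.065682.
Posterior ∝ prior × likelihood. Numerator for 1: 0.5·0.0833333 = 0.0416667.
Normalizing constant: 0.5·0.0833333 + 0.5·0.065682 = 0.0745077.
P(1 | observation) = 0.0416667 / 0.0745077 = 0.559226.

0.559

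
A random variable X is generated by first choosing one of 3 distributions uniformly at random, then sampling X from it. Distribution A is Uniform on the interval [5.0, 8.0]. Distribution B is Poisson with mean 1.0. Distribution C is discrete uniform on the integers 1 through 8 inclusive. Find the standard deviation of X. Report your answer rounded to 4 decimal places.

2.7386

Per component, A: μ=6.5, E[X²]=43; B: μ=1, E[X²]=2; C: μ=4.5, E[X²]=25.5.
E[X] = 0.333333·6.5 + 0.333333·1 + 0.333333·4.5 = 4.
E[X²] = 0.333333·43 + 0.333333·2 + 0.333333·25.5 = 23.5.
Var(X) = E[X²] − (E[X])² = 23.5 − 16 = 7.5.
SD(X) = √7.5 = 2.73861.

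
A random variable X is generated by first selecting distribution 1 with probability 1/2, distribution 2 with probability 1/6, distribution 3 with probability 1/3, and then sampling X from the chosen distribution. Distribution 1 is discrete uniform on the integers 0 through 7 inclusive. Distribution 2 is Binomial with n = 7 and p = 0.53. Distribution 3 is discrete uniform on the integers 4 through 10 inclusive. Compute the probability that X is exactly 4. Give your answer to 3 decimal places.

Conditional on each component, P(X = 4): 1: 0.125; 2: 0.286725; 3: 0.142857.
By total probability, P(X = 4) = 0.5·0.125 + 0.166667·0.286725 + 0.333333·0.142857 = 0.157906.

0.158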